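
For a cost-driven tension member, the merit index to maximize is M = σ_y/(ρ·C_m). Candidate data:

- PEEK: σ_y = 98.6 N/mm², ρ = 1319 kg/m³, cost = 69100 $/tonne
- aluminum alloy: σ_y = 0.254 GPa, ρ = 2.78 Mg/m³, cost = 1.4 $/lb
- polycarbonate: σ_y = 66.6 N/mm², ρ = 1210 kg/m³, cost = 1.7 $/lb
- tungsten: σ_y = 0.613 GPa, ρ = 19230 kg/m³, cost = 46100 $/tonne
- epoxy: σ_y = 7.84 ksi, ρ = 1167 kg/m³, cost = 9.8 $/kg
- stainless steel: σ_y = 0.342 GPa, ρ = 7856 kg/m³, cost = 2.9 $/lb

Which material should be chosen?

aluminum alloy

In SI units:
  PEEK: σ_y = 98.60 MPa, ρ = 1319 kg/m³, cost = 69.10 $/kg
  aluminum alloy: σ_y = 254.0 MPa, ρ = 2780 kg/m³, cost = 3.086 $/kg
  polycarbonate: σ_y = 66.60 MPa, ρ = 1210 kg/m³, cost = 3.748 $/kg
  tungsten: σ_y = 613.0 MPa, ρ = 19230 kg/m³, cost = 46.10 $/kg
  epoxy: σ_y = 54.05 MPa, ρ = 1167 kg/m³, cost = 9.800 $/kg
  stainless steel: σ_y = 342.0 MPa, ρ = 7856 kg/m³, cost = 6.393 $/kg
  aluminum alloy: M = 29.6 kN·m per $
  polycarbonate: M = 14.7 kN·m per $
  stainless steel: M = 6.81 kN·m per $
  epoxy: M = 4.73 kN·m per $
  PEEK: M = 1.08 kN·m per $
  tungsten: M = 0.691 kN·m per $
The maximum is for aluminum alloy.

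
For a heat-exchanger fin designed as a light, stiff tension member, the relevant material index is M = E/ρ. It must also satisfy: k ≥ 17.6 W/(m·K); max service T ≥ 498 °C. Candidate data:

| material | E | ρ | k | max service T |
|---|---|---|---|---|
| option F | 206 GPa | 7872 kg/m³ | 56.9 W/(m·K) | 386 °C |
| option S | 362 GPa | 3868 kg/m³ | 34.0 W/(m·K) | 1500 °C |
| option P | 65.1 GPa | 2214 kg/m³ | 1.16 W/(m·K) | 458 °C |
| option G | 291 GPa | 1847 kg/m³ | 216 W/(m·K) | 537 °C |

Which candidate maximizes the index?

Screen on constraints: k ≥ 17.6 W/(m·K); max service T ≥ 498 °C. Survivors: option S, option G.
Per-candidate index values:
  option G: M = 158 MN·m/kg
  option S: M = 93.6 MN·m/kg
Option G has the largest M.

option G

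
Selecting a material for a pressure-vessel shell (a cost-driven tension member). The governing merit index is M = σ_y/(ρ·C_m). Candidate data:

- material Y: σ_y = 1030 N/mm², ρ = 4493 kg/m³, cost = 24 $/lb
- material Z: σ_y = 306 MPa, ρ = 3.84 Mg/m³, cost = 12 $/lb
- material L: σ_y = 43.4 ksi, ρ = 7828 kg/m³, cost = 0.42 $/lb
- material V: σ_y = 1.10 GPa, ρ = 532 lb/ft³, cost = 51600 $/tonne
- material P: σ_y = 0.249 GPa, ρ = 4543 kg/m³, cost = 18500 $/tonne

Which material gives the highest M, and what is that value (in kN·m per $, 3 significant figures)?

material L, M = 41.3 kN·m per $

Normalizing units and computing the index:
  material Y: σ_y = 1030 MPa, ρ = 4493 kg/m³, cost = 52.91 $/kg
  material Z: σ_y = 306.0 MPa, ρ = 3840 kg/m³, cost = 26.46 $/kg
  material L: σ_y = 299.2 MPa, ρ = 7828 kg/m³, cost = 0.9259 $/kg
  material V: σ_y = 1100 MPa, ρ = 8522 kg/m³, cost = 51.60 $/kg
  material P: σ_y = 249.0 MPa, ρ = 4543 kg/m³, cost = 18.50 $/kg
  material L: M = 41.3 kN·m per $
  material Y: M = 4.33 kN·m per $
  material Z: M = 3.01 kN·m per $
  material P: M = 2.96 kN·m per $
  material V: M = 2.50 kN·m per $
The maximum is for material L.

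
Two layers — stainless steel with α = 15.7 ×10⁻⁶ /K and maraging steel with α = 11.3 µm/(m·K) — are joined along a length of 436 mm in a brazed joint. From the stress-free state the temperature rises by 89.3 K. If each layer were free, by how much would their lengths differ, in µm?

Δα = |15.7 − 11.3|×10⁻⁶/K = 4.40×10⁻⁶/K.
ΔL_mismatch = Δα·L·ΔT = 4.40×10⁻⁶ × 436.0 mm × 89.3 K = 171 µm.

171 µm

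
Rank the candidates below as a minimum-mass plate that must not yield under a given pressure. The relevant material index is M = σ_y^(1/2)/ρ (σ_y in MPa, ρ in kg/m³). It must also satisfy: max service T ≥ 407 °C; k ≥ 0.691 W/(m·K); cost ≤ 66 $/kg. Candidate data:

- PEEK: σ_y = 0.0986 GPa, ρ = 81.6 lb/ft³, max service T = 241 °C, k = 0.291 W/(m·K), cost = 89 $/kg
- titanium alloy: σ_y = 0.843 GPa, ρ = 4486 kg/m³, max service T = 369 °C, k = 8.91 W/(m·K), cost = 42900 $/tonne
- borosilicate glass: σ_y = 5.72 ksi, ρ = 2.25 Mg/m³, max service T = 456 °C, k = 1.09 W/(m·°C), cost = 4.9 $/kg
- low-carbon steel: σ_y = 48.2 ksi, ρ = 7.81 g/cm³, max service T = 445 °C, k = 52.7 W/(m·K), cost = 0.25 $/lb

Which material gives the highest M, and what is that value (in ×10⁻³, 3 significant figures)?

borosilicate glass, M = 2.79×10⁻³

Screen on constraints: max service T ≥ 407 °C; k ≥ 0.691 W/(m·K); cost ≤ 66 $/kg. Survivors: borosilicate glass, low-carbon steel.
After converting to SI:
  borosilicate glass: σ_y = 39.44 MPa, ρ = 2250 kg/m³
  low-carbon steel: σ_y = 332.3 MPa, ρ = 7810 kg/m³
  borosilicate glass: M = 2.79×10⁻³
  low-carbon steel: M = 2.33×10⁻³
Highest index: borosilicate glass.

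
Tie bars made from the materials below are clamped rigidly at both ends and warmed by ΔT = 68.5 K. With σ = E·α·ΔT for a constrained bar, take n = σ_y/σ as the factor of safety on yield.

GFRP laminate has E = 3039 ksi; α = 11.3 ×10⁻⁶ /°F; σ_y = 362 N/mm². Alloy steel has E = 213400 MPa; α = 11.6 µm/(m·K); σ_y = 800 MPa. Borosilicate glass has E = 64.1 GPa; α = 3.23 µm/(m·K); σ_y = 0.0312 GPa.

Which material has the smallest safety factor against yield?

Converting E to GPa, α to ×10⁻⁶/K, σ_y to MPa, then σ and n for each:
  GFRP laminate: E = 20.95, α = 20.3, σ_y = 362.0 → σ = 29.2 MPa, n = 12.4
  alloy steel: E = 213.4, α = 11.6, σ_y = 800.0 → σ = 170 MPa, n = 4.72
  borosilicate glass: E = 64.10, α = 3.23, σ_y = 31.20 → σ = 14.2 MPa, n = 2.20
Smallest n: borosilicate glass with n = 2.20.

borosilicate glass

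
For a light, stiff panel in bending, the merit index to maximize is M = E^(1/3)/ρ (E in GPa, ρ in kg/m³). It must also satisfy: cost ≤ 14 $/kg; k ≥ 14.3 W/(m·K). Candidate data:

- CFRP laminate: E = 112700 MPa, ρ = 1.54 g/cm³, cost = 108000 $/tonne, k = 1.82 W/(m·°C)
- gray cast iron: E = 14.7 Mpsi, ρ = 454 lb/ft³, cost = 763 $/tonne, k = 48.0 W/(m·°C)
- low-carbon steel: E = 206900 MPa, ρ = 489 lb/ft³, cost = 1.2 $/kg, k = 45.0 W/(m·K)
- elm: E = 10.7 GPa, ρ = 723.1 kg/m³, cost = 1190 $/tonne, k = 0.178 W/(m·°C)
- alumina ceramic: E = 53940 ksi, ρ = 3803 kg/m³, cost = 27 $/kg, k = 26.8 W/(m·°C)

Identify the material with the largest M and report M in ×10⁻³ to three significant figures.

low-carbon steel, M = 0.755×10⁻³

Screen on constraints: cost ≤ 14 $/kg; k ≥ 14.3 W/(m·K). Survivors: gray cast iron, low-carbon steel.
Normalizing units and computing the index:
  gray cast iron: E = 101.4 GPa, ρ = 7272 kg/m³
  low-carbon steel: E = 206.9 GPa, ρ = 7833 kg/m³
  low-carbon steel: M = 0.755×10⁻³
  gray cast iron: M = 0.641×10⁻³
Low-carbon steel has the largest M.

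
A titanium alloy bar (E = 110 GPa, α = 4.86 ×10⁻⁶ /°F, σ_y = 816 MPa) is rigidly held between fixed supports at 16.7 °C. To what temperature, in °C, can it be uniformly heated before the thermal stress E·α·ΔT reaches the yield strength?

865 °C

α = 4.86×10⁻⁶/°F × 9/5 = 8.75×10⁻⁶/K.
E·α·ΔT = 816.0 MPa ⇒ ΔT = 816.0 / (110.0×10³ × 8.75×10⁻⁶) = 848.0 K.
T = 16.7 + 848.0 = 864.7 °C.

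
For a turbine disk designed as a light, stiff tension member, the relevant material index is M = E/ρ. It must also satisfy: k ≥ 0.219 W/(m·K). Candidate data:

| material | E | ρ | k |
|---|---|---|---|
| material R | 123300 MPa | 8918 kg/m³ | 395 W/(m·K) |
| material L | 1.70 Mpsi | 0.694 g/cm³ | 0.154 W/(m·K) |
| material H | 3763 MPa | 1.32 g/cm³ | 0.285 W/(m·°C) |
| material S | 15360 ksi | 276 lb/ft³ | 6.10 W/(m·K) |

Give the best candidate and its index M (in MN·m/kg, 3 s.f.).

Screen on constraints: k ≥ 0.219 W/(m·K). Survivors: material R, material H, material S.
Putting every candidate on a common basis:
  material R: E = 123.3 GPa, ρ = 8918 kg/m³
  material H: E = 3.763 GPa, ρ = 1320 kg/m³
  material S: E = 105.9 GPa, ρ = 4421 kg/m³
  material S: M = 24.0 MN·m/kg
  material R: M = 13.8 MN·m/kg
  material H: M = 2.85 MN·m/kg
The maximum is for material S.

material S, M = 24.0 MN·m/kg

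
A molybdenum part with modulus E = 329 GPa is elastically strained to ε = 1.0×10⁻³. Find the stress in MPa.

σ = E·ε = 329000 MPa × 1.0×10⁻³ = 329 MPa.

329 MPa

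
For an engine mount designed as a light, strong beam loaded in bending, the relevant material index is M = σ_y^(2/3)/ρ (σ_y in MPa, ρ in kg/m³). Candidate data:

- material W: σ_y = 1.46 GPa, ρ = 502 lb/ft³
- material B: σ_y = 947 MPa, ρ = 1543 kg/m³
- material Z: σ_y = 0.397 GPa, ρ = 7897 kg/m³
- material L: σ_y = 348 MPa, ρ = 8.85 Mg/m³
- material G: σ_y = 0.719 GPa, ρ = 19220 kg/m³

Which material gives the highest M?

material B

In SI units:
  material W: σ_y = 1460 MPa, ρ = 8041 kg/m³
  material B: σ_y = 947.0 MPa, ρ = 1543 kg/m³
  material Z: σ_y = 397.0 MPa, ρ = 7897 kg/m³
  material L: σ_y = 348.0 MPa, ρ = 8850 kg/m³
  material G: σ_y = 719.0 MPa, ρ = 19220 kg/m³
  material B: M = 62.5×10⁻³
  material W: M = 16.0×10⁻³
  material Z: M = 6.84×10⁻³
  material L: M = 5.59×10⁻³
  material G: M = 4.18×10⁻³
Highest index: material B.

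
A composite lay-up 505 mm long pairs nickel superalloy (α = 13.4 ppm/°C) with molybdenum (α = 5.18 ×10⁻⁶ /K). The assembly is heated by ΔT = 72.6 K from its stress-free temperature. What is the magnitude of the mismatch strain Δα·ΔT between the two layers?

Δα = |13.4 − 5.18|×10⁻⁶/K = 8.22×10⁻⁶/K.
Mismatch strain = Δα·ΔT = 8.22×10⁻⁶ × 72.6 = 5.97×10⁻⁴.

5.97×10⁻⁴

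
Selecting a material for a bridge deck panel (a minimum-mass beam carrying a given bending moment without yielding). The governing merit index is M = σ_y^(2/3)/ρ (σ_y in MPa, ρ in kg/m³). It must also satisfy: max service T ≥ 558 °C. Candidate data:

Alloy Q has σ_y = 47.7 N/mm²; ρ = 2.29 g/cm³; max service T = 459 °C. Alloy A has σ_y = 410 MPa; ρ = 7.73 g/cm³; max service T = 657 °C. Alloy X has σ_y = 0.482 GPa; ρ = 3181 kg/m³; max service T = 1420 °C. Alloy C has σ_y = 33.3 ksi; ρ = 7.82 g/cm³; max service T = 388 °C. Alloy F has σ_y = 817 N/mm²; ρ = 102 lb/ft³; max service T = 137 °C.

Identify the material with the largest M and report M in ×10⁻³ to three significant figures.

alloy X, M = 19.3×10⁻³

Screen on constraints: max service T ≥ 558 °C. Survivors: alloy A, alloy X.
Normalizing units and computing the index:
  alloy A: σ_y = 410.0 MPa, ρ = 7730 kg/m³
  alloy X: σ_y = 482.0 MPa, ρ = 3181 kg/m³
  alloy X: M = 19.3×10⁻³
  alloy A: M = 7.14×10⁻³
Alloy X ranks first.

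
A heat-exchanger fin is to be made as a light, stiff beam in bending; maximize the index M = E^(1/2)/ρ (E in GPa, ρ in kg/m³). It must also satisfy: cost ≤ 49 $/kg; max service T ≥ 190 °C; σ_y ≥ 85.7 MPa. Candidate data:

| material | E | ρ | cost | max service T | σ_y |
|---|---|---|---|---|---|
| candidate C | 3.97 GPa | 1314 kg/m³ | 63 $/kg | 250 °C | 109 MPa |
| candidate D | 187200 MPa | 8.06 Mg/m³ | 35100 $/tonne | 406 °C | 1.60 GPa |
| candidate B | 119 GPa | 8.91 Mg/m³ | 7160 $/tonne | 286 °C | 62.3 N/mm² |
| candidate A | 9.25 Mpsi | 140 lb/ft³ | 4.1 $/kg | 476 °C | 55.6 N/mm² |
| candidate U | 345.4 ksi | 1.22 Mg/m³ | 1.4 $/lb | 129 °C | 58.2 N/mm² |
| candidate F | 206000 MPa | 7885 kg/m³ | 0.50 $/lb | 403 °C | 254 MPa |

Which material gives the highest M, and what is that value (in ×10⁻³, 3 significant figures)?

candidate F, M = 1.82×10⁻³

Screen on constraints: cost ≤ 49 $/kg; max service T ≥ 190 °C; σ_y ≥ 85.7 MPa. Survivors: candidate D, candidate F.
Normalizing units and computing the index:
  candidate D: E = 187.2 GPa, ρ = 8060 kg/m³
  candidate F: E = 206.0 GPa, ρ = 7885 kg/m³
  candidate F: M = 1.82×10⁻³
  candidate D: M = 1.70×10⁻³
The maximum is for candidate F.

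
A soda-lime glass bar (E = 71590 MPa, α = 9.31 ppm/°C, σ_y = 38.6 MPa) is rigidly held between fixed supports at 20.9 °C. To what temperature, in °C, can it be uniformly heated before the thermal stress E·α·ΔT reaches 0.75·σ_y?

E = 71590 MPa = 71.59 GPa.
E·α·ΔT = 28.95 MPa ⇒ ΔT = 28.95 / (71.59×10³ × 9.31×10⁻⁶) = 43.44 K.
T = 20.9 + 43.44 = 64.34 °C.

64.3 °C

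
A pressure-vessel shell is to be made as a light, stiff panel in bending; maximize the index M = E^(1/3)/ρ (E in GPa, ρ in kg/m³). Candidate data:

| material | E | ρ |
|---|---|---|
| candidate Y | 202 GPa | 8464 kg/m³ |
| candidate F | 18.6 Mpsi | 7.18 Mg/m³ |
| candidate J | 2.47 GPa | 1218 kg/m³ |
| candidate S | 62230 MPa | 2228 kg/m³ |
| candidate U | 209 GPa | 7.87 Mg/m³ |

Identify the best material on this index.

candidate S

Putting every candidate on a common basis:
  candidate Y: E = 202.0 GPa, ρ = 8464 kg/m³
  candidate F: E = 128.2 GPa, ρ = 7180 kg/m³
  candidate J: E = 2.470 GPa, ρ = 1218 kg/m³
  candidate S: E = 62.23 GPa, ρ = 2228 kg/m³
  candidate U: E = 209.0 GPa, ρ = 7870 kg/m³
  candidate S: M = 1.78×10⁻³
  candidate J: M = 1.11×10⁻³
  candidate U: M = 0.754×10⁻³
  candidate F: M = 0.702×10⁻³
  candidate Y: M = 0.693×10⁻³
Highest index: candidate S.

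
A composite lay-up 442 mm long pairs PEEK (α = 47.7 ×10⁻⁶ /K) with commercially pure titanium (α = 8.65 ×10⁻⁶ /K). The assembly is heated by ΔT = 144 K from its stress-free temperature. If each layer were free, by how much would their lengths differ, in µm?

Δα = |47.7 − 8.65|×10⁻⁶/K = 39.1×10⁻⁶/K.
ΔL_mismatch = Δα·L·ΔT = 39.1×10⁻⁶ × 442.0 mm × 144.0 K = 2490 µm.

2490 µm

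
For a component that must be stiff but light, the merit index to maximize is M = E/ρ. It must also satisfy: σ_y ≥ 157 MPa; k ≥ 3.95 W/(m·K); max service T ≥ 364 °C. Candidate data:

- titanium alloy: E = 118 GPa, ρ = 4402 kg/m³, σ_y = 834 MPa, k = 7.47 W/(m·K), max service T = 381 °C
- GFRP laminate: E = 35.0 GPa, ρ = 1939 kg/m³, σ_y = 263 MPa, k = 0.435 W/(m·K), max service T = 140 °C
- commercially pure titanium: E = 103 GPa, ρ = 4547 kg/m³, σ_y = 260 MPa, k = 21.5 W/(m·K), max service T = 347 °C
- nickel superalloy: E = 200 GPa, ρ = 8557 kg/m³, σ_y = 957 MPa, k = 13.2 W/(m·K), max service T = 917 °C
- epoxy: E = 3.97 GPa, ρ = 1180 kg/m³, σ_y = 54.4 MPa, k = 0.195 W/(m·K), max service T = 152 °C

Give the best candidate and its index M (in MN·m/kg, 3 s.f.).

titanium alloy, M = 26.8 MN·m/kg

Screen on constraints: σ_y ≥ 157 MPa; k ≥ 3.95 W/(m·K); max service T ≥ 364 °C. Survivors: titanium alloy, nickel superalloy.
Per-candidate index values:
  titanium alloy: M = 26.8 MN·m/kg
  nickel superalloy: M = 23.4 MN·m/kg
The maximum is for titanium alloy.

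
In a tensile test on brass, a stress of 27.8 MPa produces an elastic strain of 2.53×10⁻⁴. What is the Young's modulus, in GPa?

E = σ/ε = 27.8 MPa / 2.53×10⁻⁴ = 109900 MPa = 110 GPa.

110 GPa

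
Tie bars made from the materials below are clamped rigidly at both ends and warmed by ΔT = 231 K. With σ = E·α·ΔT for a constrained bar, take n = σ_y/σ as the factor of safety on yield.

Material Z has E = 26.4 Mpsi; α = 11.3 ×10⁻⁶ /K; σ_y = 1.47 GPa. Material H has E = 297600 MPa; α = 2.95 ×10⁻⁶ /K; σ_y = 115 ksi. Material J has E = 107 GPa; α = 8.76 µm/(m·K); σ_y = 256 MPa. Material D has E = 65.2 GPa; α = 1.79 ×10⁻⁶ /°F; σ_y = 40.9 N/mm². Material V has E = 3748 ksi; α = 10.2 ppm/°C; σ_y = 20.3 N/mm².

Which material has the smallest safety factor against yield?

In consistent units (E in GPa, α in ×10⁻⁶/K, σ_y in MPa):
  material Z: E = 182.0, α = 11.3, σ_y = 1470 → σ = 475 MPa, n = 3.09
  material H: E = 297.6, α = 2.95, σ_y = 792.9 → σ = 203 MPa, n = 3.91
  material J: E = 107.0, α = 8.76, σ_y = 256.0 → σ = 217 MPa, n = 1.18
  material D: E = 65.20, α = 3.22, σ_y = 40.90 → σ = 48.5 MPa, n = 0.843
  material V: E = 25.84, α = 10.2, σ_y = 20.30 → σ = 60.9 MPa, n = 0.333
Material V has the lowest safety factor, n = 0.333.

material V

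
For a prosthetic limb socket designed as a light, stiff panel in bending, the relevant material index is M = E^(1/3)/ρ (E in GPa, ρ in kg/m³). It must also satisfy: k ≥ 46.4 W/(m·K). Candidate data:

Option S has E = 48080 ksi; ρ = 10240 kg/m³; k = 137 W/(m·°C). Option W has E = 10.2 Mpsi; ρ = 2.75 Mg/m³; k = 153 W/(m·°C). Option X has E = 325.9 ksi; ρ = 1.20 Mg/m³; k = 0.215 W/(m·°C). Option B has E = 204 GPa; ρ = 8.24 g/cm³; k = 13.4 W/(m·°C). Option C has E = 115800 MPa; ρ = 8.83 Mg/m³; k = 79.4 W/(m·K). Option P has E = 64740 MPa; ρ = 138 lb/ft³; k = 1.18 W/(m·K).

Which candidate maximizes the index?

Screen on constraints: k ≥ 46.4 W/(m·K). Survivors: option S, option W, option C.
In SI units:
  option S: E = 331.5 GPa, ρ = 10240 kg/m³
  option W: E = 70.33 GPa, ρ = 2750 kg/m³
  option C: E = 115.8 GPa, ρ = 8830 kg/m³
  option W: M = 1.50×10⁻³
  option S: M = 0.676×10⁻³
  option C: M = 0.552×10⁻³
Option W has the largest M.

option W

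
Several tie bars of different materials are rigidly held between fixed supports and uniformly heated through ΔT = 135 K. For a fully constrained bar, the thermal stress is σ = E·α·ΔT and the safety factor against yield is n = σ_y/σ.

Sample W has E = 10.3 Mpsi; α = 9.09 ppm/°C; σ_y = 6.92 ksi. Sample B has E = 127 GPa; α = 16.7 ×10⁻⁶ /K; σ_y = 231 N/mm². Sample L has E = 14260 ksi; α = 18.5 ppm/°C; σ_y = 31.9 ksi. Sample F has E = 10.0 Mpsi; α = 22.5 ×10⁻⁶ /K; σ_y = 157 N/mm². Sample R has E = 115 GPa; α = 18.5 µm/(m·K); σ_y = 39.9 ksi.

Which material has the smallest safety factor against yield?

Converting E to GPa, α to ×10⁻⁶/K, σ_y to MPa, then σ and n for each:
  sample W: E = 71.02, α = 9.09, σ_y = 47.71 → σ = 87.1 MPa, n = 0.547
  sample B: E = 127.0, α = 16.7, σ_y = 231.0 → σ = 286 MPa, n = 0.807
  sample L: E = 98.32, α = 18.5, σ_y = 219.9 → σ = 246 MPa, n = 0.896
  sample F: E = 68.95, α = 22.5, σ_y = 157.0 → σ = 209 MPa, n = 0.750
  sample R: E = 115.0, α = 18.5, σ_y = 275.1 → σ = 287 MPa, n = 0.958
The minimum is sample W at n = 0.547.

sample W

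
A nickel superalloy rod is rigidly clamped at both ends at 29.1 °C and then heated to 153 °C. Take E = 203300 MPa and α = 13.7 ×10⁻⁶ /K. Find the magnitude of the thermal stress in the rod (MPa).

E = 203300 MPa = 203.3 GPa.
ΔT = 123.9 K. Constrained thermal stress σ = E·α·ΔT = 203.3×10³ MPa × 13.7×10⁻⁶ × 123.9 = 345 MPa (compressive).

345 MPa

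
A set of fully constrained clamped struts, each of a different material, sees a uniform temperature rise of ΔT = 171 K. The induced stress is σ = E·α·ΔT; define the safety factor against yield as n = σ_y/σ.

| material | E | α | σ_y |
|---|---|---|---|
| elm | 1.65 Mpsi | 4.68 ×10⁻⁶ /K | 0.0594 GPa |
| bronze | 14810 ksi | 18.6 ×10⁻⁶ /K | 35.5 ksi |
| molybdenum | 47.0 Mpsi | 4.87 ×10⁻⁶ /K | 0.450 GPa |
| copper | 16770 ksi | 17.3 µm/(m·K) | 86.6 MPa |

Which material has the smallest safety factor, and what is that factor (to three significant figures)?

copper, n = 0.253

With everything in SI (GPa, ×10⁻⁶/K, MPa):
  elm: E = 11.38, α = 4.68, σ_y = 59.40 → σ = 9.10 MPa, n = 6.52
  bronze: E = 102.1, α = 18.6, σ_y = 244.8 → σ = 325 MPa, n = 0.754
  molybdenum: E = 324.1, α = 4.87, σ_y = 450.0 → σ = 270 MPa, n = 1.67
  copper: E = 115.6, α = 17.3, σ_y = 86.60 → σ = 342 MPa, n = 0.253
The minimum is copper at n = 0.253.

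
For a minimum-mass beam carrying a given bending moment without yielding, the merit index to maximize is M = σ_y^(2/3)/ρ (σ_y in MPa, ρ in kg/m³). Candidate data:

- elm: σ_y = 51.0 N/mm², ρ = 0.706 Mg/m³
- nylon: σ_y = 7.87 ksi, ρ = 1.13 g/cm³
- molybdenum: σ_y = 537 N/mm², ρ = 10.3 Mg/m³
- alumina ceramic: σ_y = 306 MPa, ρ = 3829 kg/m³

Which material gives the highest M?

Putting every candidate on a common basis:
  elm: σ_y = 51.00 MPa, ρ = 706.0 kg/m³
  nylon: σ_y = 54.26 MPa, ρ = 1130 kg/m³
  molybdenum: σ_y = 537.0 MPa, ρ = 10300 kg/m³
  alumina ceramic: σ_y = 306.0 MPa, ρ = 3829 kg/m³
  elm: M = 19.5×10⁻³
  nylon: M = 12.7×10⁻³
  alumina ceramic: M = 11.9×10⁻³
  molybdenum: M = 6.41×10⁻³
Highest index: elm.

elm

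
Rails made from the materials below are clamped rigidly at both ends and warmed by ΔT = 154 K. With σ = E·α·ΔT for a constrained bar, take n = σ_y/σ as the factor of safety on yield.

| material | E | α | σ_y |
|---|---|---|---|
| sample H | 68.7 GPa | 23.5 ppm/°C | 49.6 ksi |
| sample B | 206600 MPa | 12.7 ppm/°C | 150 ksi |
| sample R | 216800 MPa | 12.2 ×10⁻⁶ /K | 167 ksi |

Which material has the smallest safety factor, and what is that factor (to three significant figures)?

With everything in SI (GPa, ×10⁻⁶/K, MPa):
  sample H: E = 68.70, α = 23.5, σ_y = 342.0 → σ = 249 MPa, n = 1.38
  sample B: E = 206.6, α = 12.7, σ_y = 1034 → σ = 404 MPa, n = 2.56
  sample R: E = 216.8, α = 12.2, σ_y = 1151 → σ = 407 MPa, n = 2.83
Smallest n: sample H with n = 1.38.

sample H, n = 1.38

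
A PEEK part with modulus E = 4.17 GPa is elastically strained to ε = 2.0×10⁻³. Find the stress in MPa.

8.34 MPa

σ = E·ε = 4170 MPa × 2.0×10⁻³ = 8.34 MPa.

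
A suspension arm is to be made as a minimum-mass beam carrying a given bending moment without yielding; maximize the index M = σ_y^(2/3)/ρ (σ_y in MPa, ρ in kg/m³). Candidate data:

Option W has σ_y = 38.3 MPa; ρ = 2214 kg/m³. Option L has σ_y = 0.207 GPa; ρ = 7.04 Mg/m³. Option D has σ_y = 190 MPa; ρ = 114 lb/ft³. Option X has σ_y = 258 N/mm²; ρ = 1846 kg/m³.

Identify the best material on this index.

In SI units:
  option W: σ_y = 38.30 MPa, ρ = 2214 kg/m³
  option L: σ_y = 207.0 MPa, ρ = 7040 kg/m³
  option D: σ_y = 190.0 MPa, ρ = 1826 kg/m³
  option X: σ_y = 258.0 MPa, ρ = 1846 kg/m³
  option X: M = 22.0×10⁻³
  option D: M = 18.1×10⁻³
  option W: M = 5.13×10⁻³
  option L: M = 4.97×10⁻³
Option X ranks first.

option X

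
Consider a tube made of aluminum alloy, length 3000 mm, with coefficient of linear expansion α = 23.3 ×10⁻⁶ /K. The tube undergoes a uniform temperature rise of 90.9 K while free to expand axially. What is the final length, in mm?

3006.4 mm

ΔL = α·L₀·ΔT = 23.3×10⁻⁶ × 3000 mm × 90.90 K = 6.35 mm.
L = L₀ + ΔL = 3000 + 6.35 = 3006.4 mm.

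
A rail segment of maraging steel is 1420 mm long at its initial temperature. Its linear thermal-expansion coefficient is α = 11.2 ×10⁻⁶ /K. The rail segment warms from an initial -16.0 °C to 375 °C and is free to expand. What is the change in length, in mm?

6.22 mm

ΔT = 375 − (-16.0) = 391.0 K.
ΔL = α·L₀·ΔT = 11.2×10⁻⁶ × 1420 mm × 391.0 K = 6.22 mm.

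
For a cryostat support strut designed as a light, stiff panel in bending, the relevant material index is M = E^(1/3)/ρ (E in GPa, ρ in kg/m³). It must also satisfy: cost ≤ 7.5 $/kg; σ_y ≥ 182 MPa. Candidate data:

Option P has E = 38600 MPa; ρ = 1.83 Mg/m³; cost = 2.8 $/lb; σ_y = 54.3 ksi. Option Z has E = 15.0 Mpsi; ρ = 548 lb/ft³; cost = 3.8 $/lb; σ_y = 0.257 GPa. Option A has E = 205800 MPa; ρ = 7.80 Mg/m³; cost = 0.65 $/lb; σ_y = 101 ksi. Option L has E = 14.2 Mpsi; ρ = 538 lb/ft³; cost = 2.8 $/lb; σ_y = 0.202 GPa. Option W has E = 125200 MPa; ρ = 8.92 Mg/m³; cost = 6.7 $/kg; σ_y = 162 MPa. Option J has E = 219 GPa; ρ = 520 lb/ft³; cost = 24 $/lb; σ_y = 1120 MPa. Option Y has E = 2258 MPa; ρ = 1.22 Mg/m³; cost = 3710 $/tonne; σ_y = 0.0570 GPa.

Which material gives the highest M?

Screen on constraints: cost ≤ 7.5 $/kg; σ_y ≥ 182 MPa. Survivors: option P, option A, option L.
Normalizing units and computing the index:
  option P: E = 38.60 GPa, ρ = 1830 kg/m³
  option A: E = 205.8 GPa, ρ = 7800 kg/m³
  option L: E = 97.91 GPa, ρ = 8618 kg/m³
  option P: M = 1.85×10⁻³
  option A: M = 0.757×10⁻³
  option L: M = 0.535×10⁻³
Highest index: option P.

option P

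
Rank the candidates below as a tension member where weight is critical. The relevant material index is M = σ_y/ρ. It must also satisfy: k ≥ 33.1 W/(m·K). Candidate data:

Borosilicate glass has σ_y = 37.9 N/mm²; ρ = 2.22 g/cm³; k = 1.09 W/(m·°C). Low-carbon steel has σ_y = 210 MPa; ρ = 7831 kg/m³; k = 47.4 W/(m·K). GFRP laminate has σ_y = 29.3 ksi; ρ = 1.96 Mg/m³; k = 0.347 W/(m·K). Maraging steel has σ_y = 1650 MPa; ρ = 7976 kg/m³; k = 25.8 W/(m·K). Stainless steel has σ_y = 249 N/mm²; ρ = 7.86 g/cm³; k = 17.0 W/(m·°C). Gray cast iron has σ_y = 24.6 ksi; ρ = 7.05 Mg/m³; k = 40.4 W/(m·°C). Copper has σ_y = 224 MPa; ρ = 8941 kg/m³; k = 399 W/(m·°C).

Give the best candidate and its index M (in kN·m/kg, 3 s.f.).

low-carbon steel, M = 26.8 kN·m/kg

Screen on constraints: k ≥ 33.1 W/(m·K). Survivors: low-carbon steel, gray cast iron, copper.
Putting every candidate on a common basis:
  low-carbon steel: σ_y = 210.0 MPa, ρ = 7831 kg/m³
  gray cast iron: σ_y = 169.6 MPa, ρ = 7050 kg/m³
  copper: σ_y = 224.0 MPa, ρ = 8941 kg/m³
  low-carbon steel: M = 26.8 kN·m/kg
  copper: M = 25.1 kN·m/kg
  gray cast iron: M = 24.1 kN·m/kg
Low-carbon steel ranks first.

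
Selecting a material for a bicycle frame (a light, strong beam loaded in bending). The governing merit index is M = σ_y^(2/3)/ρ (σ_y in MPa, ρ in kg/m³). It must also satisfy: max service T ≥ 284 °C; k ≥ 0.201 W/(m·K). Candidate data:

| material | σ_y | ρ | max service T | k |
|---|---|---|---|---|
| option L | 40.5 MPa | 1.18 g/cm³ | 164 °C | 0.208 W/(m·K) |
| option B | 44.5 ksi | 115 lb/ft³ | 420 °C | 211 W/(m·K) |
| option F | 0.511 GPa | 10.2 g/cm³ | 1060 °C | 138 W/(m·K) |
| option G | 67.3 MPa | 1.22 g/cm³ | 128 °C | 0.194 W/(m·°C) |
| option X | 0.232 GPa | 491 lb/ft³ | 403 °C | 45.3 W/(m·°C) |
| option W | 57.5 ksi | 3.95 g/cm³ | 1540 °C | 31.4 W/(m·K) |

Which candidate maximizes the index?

option B

Screen on constraints: max service T ≥ 284 °C; k ≥ 0.201 W/(m·K). Survivors: option B, option F, option X, option W.
Normalizing units and computing the index:
  option B: σ_y = 306.8 MPa, ρ = 1842 kg/m³
  option F: σ_y = 511.0 MPa, ρ = 10200 kg/m³
  option X: σ_y = 232.0 MPa, ρ = 7865 kg/m³
  option W: σ_y = 396.4 MPa, ρ = 3950 kg/m³
  option B: M = 24.7×10⁻³
  option W: M = 13.7×10⁻³
  option F: M = 6.27×10⁻³
  option X: M = 4.80×10⁻³
The maximum is for option B.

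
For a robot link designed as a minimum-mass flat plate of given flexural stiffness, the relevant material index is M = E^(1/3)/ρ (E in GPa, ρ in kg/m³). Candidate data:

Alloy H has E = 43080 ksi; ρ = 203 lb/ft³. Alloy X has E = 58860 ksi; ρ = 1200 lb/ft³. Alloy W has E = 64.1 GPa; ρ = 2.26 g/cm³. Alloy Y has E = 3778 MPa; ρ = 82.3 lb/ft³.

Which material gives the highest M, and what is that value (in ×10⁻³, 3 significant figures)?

Normalizing units and computing the index:
  alloy H: E = 297.0 GPa, ρ = 3252 kg/m³
  alloy X: E = 405.8 GPa, ρ = 19220 kg/m³
  alloy W: E = 64.10 GPa, ρ = 2260 kg/m³
  alloy Y: E = 3.778 GPa, ρ = 1318 kg/m³
  alloy H: M = 2.05×10⁻³
  alloy W: M = 1.77×10⁻³
  alloy Y: M = 1.18×10⁻³
  alloy X: M = 0.385×10⁻³
Alloy H has the largest M.

alloy H, M = 2.05×10⁻³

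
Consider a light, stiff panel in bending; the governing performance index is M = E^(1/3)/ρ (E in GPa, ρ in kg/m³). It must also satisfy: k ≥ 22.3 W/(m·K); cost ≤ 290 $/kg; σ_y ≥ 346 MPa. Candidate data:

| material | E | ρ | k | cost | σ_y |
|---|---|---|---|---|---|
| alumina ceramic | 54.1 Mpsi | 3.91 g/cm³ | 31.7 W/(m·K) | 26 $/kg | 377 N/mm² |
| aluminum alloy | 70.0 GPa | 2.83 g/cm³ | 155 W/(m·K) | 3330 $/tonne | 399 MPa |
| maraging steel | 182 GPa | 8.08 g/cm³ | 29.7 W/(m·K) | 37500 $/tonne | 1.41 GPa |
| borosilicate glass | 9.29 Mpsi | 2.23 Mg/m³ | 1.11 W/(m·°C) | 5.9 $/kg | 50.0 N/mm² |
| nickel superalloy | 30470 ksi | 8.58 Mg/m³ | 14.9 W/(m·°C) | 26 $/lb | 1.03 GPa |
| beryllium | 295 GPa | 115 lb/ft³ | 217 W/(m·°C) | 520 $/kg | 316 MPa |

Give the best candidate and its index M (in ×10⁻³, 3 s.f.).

Screen on constraints: k ≥ 22.3 W/(m·K); cost ≤ 290 $/kg; σ_y ≥ 346 MPa. Survivors: alumina ceramic, aluminum alloy, maraging steel.
Putting every candidate on a common basis:
  alumina ceramic: E = 373.0 GPa, ρ = 3910 kg/m³
  aluminum alloy: E = 70.00 GPa, ρ = 2830 kg/m³
  maraging steel: E = 182.0 GPa, ρ = 8080 kg/m³
  alumina ceramic: M = 1.84×10⁻³
  aluminum alloy: M = 1.46×10⁻³
  maraging steel: M = 0.701×10⁻³
The maximum is for alumina ceramic.

alumina ceramic, M = 1.84×10⁻³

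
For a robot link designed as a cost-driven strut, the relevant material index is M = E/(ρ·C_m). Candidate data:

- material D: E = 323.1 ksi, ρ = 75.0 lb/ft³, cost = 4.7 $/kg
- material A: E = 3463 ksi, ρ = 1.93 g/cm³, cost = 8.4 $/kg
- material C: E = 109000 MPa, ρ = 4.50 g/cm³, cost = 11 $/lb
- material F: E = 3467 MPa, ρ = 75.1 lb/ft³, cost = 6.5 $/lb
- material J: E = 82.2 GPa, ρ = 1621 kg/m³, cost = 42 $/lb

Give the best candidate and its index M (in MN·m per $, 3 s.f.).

material A, M = 1.47 MN·m per $

In SI units:
  material D: E = 2.228 GPa, ρ = 1201 kg/m³, cost = 4.700 $/kg
  material A: E = 23.88 GPa, ρ = 1930 kg/m³, cost = 8.400 $/kg
  material C: E = 109.0 GPa, ρ = 4500 kg/m³, cost = 24.25 $/kg
  material F: E = 3.467 GPa, ρ = 1203 kg/m³, cost = 14.33 $/kg
  material J: E = 82.20 GPa, ρ = 1621 kg/m³, cost = 92.59 $/kg
  material A: M = 1.47 MN·m per $
  material C: M = 0.999 MN·m per $
  material J: M = 0.548 MN·m per $
  material D: M = 0.395 MN·m per $
  material F: M = 0.201 MN·m per $
The maximum is for material A.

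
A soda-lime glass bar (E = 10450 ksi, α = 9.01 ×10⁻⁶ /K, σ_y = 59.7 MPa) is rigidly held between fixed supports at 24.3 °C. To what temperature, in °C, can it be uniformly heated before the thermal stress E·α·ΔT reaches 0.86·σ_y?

E = 10450 ksi = 72.05 GPa.
E·α·ΔT = 51.34 MPa ⇒ ΔT = 51.34 / (72.05×10³ × 9.01×10⁻⁶) = 79.09 K.
T = 24.3 + 79.09 = 103.4 °C.

103 °C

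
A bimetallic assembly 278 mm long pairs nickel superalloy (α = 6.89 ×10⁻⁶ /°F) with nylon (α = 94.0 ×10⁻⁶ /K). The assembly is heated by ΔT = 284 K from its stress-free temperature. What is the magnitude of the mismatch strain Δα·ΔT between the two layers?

nickel superalloy: α = 6.89×10⁻⁶/°F × 9/5 = 12.4×10⁻⁶/K.
Δα = |12.4 − 94.0|×10⁻⁶/K = 81.6×10⁻⁶/K.
Mismatch strain = Δα·ΔT = 81.6×10⁻⁶ × 284.0 = 0.0232.

0.0232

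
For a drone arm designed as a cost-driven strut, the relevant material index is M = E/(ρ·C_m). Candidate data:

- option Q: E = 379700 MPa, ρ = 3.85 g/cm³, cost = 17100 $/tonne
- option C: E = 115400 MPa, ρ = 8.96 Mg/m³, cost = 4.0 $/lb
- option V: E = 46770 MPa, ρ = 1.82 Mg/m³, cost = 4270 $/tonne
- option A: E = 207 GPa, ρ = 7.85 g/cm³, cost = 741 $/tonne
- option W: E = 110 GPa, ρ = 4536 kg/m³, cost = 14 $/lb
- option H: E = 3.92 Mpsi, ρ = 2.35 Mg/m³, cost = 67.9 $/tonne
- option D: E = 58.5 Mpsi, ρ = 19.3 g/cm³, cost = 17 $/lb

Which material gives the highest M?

option H

Putting every candidate on a common basis:
  option Q: E = 379.7 GPa, ρ = 3850 kg/m³, cost = 17.10 $/kg
  option C: E = 115.4 GPa, ρ = 8960 kg/m³, cost = 8.818 $/kg
  option V: E = 46.77 GPa, ρ = 1820 kg/m³, cost = 4.270 $/kg
  option A: E = 207.0 GPa, ρ = 7850 kg/m³, cost = 0.7410 $/kg
  option W: E = 110.0 GPa, ρ = 4536 kg/m³, cost = 30.86 $/kg
  option H: E = 27.03 GPa, ρ = 2350 kg/m³, cost = 0.06790 $/kg
  option D: E = 403.3 GPa, ρ = 19300 kg/m³, cost = 37.48 $/kg
  option H: M = 169 MN·m per $
  option A: M = 35.6 MN·m per $
  option V: M = 6.02 MN·m per $
  option Q: M = 5.77 MN·m per $
  option C: M = 1.46 MN·m per $
  option W: M = 0.786 MN·m per $
  option D: M = 0.558 MN·m per $
The maximum is for option H.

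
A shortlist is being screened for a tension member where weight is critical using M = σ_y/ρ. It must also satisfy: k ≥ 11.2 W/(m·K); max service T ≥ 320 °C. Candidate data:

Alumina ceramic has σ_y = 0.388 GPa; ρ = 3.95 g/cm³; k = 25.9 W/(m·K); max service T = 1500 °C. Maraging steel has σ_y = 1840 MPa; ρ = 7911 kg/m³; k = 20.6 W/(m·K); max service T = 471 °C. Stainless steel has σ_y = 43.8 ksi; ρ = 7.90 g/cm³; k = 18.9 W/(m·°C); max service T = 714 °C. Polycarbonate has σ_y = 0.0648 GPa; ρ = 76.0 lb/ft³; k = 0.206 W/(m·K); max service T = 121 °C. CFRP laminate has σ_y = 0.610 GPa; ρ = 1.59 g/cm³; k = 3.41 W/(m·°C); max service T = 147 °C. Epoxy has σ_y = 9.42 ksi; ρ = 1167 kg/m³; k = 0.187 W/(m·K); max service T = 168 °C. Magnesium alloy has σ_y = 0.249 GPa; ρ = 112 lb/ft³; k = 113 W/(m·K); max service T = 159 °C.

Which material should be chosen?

maraging steel

Screen on constraints: k ≥ 11.2 W/(m·K); max service T ≥ 320 °C. Survivors: alumina ceramic, maraging steel, stainless steel.
Normalizing units and computing the index:
  alumina ceramic: σ_y = 388.0 MPa, ρ = 3950 kg/m³
  maraging steel: σ_y = 1840 MPa, ρ = 7911 kg/m³
  stainless steel: σ_y = 302.0 MPa, ρ = 7900 kg/m³
  maraging steel: M = 233 kN·m/kg
  alumina ceramic: M = 98.2 kN·m/kg
  stainless steel: M = 38.2 kN·m/kg
Maraging steel ranks first.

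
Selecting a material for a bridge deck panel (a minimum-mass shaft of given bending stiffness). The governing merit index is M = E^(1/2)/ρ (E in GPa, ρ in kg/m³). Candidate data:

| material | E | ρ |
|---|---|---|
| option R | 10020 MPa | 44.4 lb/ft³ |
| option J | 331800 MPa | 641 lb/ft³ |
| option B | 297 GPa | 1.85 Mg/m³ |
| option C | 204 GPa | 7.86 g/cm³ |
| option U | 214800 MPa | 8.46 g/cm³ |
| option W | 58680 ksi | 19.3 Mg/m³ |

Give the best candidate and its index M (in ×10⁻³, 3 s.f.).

After converting to SI:
  option R: E = 10.02 GPa, ρ = 711.2 kg/m³
  option J: E = 331.8 GPa, ρ = 10270 kg/m³
  option B: E = 297.0 GPa, ρ = 1850 kg/m³
  option C: E = 204.0 GPa, ρ = 7860 kg/m³
  option U: E = 214.8 GPa, ρ = 8460 kg/m³
  option W: E = 404.6 GPa, ρ = 19300 kg/m³
  option B: M = 9.32×10⁻³
  option R: M = 4.45×10⁻³
  option C: M = 1.82×10⁻³
  option J: M = 1.77×10⁻³
  option U: M = 1.73×10⁻³
  option W: M = 1.04×10⁻³
Option B ranks first.

option B, M = 9.32×10⁻³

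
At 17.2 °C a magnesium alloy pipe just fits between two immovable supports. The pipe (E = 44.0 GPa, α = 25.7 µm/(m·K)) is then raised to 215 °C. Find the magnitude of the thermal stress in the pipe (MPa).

ΔT = 197.8 K. Constrained thermal stress σ = E·α·ΔT = 44.00×10³ MPa × 25.7×10⁻⁶ × 197.8 = 224 MPa (compressive).

224 MPa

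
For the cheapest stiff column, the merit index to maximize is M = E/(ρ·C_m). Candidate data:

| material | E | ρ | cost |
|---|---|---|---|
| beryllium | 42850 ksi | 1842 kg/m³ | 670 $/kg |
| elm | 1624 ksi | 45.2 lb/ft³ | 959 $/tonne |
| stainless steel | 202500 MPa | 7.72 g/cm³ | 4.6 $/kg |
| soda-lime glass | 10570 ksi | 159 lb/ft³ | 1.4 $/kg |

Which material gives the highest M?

Convert each candidate to consistent units, then evaluate M:
  beryllium: E = 295.4 GPa, ρ = 1842 kg/m³, cost = 670.0 $/kg
  elm: E = 11.20 GPa, ρ = 724.0 kg/m³, cost = 0.9590 $/kg
  stainless steel: E = 202.5 GPa, ρ = 7720 kg/m³, cost = 4.600 $/kg
  soda-lime glass: E = 72.88 GPa, ρ = 2547 kg/m³, cost = 1.400 $/kg
  soda-lime glass: M = 20.4 MN·m per $
  elm: M = 16.1 MN·m per $
  stainless steel: M = 5.70 MN·m per $
  beryllium: M = 0.239 MN·m per $
Highest index: soda-lime glass.

soda-lime glass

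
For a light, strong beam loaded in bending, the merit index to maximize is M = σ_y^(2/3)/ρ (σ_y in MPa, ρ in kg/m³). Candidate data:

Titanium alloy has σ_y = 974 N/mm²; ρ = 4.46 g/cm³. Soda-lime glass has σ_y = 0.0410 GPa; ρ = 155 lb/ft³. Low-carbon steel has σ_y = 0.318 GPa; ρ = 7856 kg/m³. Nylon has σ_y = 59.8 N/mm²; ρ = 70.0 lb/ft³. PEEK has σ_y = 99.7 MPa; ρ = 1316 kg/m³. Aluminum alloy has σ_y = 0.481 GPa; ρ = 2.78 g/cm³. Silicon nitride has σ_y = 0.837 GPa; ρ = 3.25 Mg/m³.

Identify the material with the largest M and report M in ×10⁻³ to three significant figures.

In SI units:
  titanium alloy: σ_y = 974.0 MPa, ρ = 4460 kg/m³
  soda-lime glass: σ_y = 41.00 MPa, ρ = 2483 kg/m³
  low-carbon steel: σ_y = 318.0 MPa, ρ = 7856 kg/m³
  nylon: σ_y = 59.80 MPa, ρ = 1121 kg/m³
  PEEK: σ_y = 99.70 MPa, ρ = 1316 kg/m³
  aluminum alloy: σ_y = 481.0 MPa, ρ = 2780 kg/m³
  silicon nitride: σ_y = 837.0 MPa, ρ = 3250 kg/m³
  silicon nitride: M = 27.3×10⁻³
  aluminum alloy: M = 22.1×10⁻³
  titanium alloy: M = 22.0×10⁻³
  PEEK: M = 16.3×10⁻³
  nylon: M = 13.6×10⁻³
  low-carbon steel: M = 5.93×10⁻³
  soda-lime glass: M = 4.79×10⁻³
The maximum is for silicon nitride.

silicon nitride, M = 27.3×10⁻³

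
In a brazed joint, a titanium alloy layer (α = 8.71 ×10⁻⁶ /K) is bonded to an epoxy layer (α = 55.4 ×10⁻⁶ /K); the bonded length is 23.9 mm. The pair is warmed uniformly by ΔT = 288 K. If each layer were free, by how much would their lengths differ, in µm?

321 µm

Δα = |8.71 − 55.4|×10⁻⁶/K = 46.7×10⁻⁶/K.
ΔL_mismatch = Δα·L·ΔT = 46.7×10⁻⁶ × 23.9 mm × 288.0 K = 321 µm.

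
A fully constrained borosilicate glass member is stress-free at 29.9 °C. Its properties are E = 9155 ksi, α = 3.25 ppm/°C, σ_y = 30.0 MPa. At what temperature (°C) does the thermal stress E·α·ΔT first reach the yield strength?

176 °C

E = 9155 ksi = 63.12 GPa.
E·α·ΔT = 30.00 MPa ⇒ ΔT = 30.00 / (63.12×10³ × 3.25×10⁻⁶) = 146.2 K.
T = 29.9 + 146.2 = 176.1 °C.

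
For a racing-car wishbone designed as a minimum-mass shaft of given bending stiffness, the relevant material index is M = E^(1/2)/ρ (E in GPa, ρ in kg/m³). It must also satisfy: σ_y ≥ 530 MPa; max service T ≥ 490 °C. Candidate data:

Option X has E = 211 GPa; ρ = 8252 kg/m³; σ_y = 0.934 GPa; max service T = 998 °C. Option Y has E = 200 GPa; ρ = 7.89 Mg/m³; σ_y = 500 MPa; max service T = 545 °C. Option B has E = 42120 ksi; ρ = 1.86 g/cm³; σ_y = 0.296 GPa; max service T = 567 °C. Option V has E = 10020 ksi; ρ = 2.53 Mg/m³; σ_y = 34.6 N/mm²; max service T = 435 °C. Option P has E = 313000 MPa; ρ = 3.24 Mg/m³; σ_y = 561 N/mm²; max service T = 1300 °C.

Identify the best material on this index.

option P

Screen on constraints: σ_y ≥ 530 MPa; max service T ≥ 490 °C. Survivors: option X, option P.
Normalizing units and computing the index:
  option X: E = 211.0 GPa, ρ = 8252 kg/m³
  option P: E = 313.0 GPa, ρ = 3240 kg/m³
  option P: M = 5.46×10⁻³
  option X: M = 1.76×10⁻³
Highest index: option P.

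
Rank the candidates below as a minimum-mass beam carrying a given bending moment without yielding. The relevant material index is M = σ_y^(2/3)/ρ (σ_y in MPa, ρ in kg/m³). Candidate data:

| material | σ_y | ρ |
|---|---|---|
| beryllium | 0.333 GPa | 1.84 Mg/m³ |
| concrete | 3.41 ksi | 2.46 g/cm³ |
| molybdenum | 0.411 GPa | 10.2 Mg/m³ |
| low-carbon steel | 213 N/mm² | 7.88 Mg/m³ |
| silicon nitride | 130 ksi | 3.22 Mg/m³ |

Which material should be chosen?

After converting to SI:
  beryllium: σ_y = 333.0 MPa, ρ = 1840 kg/m³
  concrete: σ_y = 23.51 MPa, ρ = 2460 kg/m³
  molybdenum: σ_y = 411.0 MPa, ρ = 10200 kg/m³
  low-carbon steel: σ_y = 213.0 MPa, ρ = 7880 kg/m³
  silicon nitride: σ_y = 896.3 MPa, ρ = 3220 kg/m³
  silicon nitride: M = 28.9×10⁻³
  beryllium: M = 26.1×10⁻³
  molybdenum: M = 5.42×10⁻³
  low-carbon steel: M = 4.53×10⁻³
  concrete: M = 3.34×10⁻³
The maximum is for silicon nitride.

silicon nitride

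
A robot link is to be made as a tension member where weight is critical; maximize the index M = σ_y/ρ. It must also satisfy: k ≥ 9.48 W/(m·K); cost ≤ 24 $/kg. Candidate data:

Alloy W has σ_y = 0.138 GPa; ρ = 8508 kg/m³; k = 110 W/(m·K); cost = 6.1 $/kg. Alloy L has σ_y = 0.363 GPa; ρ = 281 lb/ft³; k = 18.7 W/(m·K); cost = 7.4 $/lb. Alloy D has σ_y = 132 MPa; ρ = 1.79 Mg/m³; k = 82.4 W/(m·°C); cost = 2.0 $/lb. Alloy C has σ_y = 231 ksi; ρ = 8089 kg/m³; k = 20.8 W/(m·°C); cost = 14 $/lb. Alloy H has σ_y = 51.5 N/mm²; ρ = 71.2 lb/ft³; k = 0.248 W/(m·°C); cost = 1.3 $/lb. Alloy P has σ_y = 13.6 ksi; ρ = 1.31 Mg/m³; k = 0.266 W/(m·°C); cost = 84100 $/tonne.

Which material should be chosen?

Screen on constraints: k ≥ 9.48 W/(m·K); cost ≤ 24 $/kg. Survivors: alloy W, alloy L, alloy D.
Putting every candidate on a common basis:
  alloy W: σ_y = 138.0 MPa, ρ = 8508 kg/m³
  alloy L: σ_y = 363.0 MPa, ρ = 4501 kg/m³
  alloy D: σ_y = 132.0 MPa, ρ = 1790 kg/m³
  alloy L: M = 80.6 kN·m/kg
  alloy D: M = 73.7 kN·m/kg
  alloy W: M = 16.2 kN·m/kg
Alloy L has the largest M.

alloy L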